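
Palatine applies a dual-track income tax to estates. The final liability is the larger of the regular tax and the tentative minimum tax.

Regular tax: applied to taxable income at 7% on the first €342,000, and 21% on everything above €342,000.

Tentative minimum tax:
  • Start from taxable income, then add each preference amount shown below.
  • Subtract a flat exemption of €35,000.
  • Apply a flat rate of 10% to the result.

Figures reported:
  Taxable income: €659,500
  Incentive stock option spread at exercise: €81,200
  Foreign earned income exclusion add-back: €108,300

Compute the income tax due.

Tentative minimum tax:
  Adjusted income: €659,500 + €81,200 + €108,300 = €849,000
  Less exemption €35,000 → base €814,000
  €814,000 × 10% = €81,400

Regular tax:
  €342,000 × 7% = €23,940
  €317,500 × 21% = €66,675
  → €90,615

€90,615 > €81,400, so the regular tax governs.

€90,615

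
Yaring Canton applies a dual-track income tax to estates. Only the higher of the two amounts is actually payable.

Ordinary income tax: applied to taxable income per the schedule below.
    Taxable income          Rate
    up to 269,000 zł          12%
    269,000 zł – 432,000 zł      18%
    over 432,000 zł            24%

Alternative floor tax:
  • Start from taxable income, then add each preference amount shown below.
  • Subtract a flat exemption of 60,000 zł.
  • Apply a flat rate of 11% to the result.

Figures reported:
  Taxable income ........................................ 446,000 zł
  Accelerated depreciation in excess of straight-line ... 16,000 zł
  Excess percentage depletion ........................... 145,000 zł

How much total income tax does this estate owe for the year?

Ordinary income tax:
  269,000 zł × 12% = 32,280 zł
  163,000 zł × 18% = 29,340 zł
  14,000 zł × 24% = 3,360 zł
  → 64,980 zł

Alternative floor tax:
  Adjusted income: 446,000 zł + 16,000 zł + 145,000 zł = 607,000 zł
  Less exemption 60,000 zł → base 547,000 zł
  547,000 zł × 11% = 60,170 zł

64,980 zł > 60,170 zł, so the ordinary income tax governs.

64,980 zł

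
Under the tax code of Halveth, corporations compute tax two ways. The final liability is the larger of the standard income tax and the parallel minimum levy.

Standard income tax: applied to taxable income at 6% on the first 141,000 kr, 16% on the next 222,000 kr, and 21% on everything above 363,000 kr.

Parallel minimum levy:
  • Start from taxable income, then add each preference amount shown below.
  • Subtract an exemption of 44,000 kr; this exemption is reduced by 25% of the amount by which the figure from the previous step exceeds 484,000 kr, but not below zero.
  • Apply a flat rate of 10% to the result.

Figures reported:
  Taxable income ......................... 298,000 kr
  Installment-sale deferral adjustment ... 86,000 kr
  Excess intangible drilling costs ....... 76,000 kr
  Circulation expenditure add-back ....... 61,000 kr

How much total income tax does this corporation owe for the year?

Parallel minimum levy:
  Adjusted income: 298,000 kr + 86,000 kr + 76,000 kr + 61,000 kr = 521,000 kr
  Exemption: 44,000 kr − 25% × (521,000 kr − 484,000 kr) = 44,000 kr − 9,250 kr = 34,750 kr
  Base: 521,000 kr − 34,750 kr = 486,250 kr
  486,250 kr × 10% = 48,625 kr

Standard income tax:
  141,000 kr × 6% = 8,460 kr
  157,000 kr × 16% = 25,120 kr
  → 33,580 kr

48,625 kr > 33,580 kr, so the parallel minimum levy is the binding amount.

48,625 kr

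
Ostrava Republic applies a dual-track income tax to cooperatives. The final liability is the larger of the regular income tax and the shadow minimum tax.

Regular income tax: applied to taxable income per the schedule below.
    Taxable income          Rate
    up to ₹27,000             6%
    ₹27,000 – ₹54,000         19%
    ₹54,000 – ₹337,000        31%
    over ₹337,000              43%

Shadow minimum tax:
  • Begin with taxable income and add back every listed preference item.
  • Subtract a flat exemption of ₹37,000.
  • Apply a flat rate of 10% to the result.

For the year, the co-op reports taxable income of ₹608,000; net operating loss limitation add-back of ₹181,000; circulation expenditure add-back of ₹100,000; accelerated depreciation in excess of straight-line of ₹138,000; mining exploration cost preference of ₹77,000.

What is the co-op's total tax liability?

Shadow minimum tax:
  Adjusted income: ₹608,000 + ₹181,000 + ₹100,000 + ₹138,000 + ₹77,000 = ₹1,104,000
  Less exemption ₹37,000 → base ₹1,067,000
  ₹1,067,000 × 10% = ₹106,700

Regular income tax:
  ₹27,000 × 6% = ₹1,620
  ₹27,000 × 19% = ₹5,130
  ₹283,000 × 31% = ₹87,730
  ₹271,000 × 43% = ₹116,530
  → ₹211,010

₹211,010 > ₹106,700, so the regular income tax governs.

₹211,010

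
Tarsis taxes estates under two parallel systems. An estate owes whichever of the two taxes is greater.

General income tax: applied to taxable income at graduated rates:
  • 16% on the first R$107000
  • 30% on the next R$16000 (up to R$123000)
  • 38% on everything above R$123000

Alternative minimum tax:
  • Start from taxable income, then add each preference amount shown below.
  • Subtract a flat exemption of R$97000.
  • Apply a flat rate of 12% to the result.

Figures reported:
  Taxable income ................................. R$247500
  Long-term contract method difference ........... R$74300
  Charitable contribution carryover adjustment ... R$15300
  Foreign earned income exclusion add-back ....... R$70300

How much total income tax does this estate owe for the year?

R$69230

General income tax:
  R$107000 × 16% = R$17120
  R$16000 × 30% = R$4800
  R$124500 × 38% = R$47310
  → R$69230

Alternative minimum tax:
  Adjusted income: R$247500 + R$74300 + R$15300 + R$70300 = R$407400
  Less exemption R$97000 → base R$310400
  R$310400 × 12% = R$37248

R$69230 > R$37248, so the general income tax governs.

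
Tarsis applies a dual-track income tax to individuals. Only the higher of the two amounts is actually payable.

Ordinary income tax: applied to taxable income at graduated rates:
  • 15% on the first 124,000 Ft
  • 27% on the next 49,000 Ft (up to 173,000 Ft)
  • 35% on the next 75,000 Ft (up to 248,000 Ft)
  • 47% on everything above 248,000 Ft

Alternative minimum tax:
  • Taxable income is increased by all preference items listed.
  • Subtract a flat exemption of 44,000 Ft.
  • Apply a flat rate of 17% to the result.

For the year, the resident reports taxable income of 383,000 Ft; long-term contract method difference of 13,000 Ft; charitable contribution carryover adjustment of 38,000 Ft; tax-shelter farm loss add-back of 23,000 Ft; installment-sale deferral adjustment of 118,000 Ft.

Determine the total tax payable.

121,530 Ft

Alternative minimum tax:
  Adjusted income: 383,000 Ft + 13,000 Ft + 38,000 Ft + 23,000 Ft + 118,000 Ft = 575,000 Ft
  Less exemption 44,000 Ft → base 531,000 Ft
  531,000 Ft × 17% = 90,270 Ft

Ordinary income tax:
  124,000 Ft × 15% = 18,600 Ft
  49,000 Ft × 27% = 13,230 Ft
  75,000 Ft × 35% = 26,250 Ft
  135,000 Ft × 47% = 63,450 Ft
  → 121,530 Ft

121,530 Ft > 90,270 Ft, so the ordinary income tax governs.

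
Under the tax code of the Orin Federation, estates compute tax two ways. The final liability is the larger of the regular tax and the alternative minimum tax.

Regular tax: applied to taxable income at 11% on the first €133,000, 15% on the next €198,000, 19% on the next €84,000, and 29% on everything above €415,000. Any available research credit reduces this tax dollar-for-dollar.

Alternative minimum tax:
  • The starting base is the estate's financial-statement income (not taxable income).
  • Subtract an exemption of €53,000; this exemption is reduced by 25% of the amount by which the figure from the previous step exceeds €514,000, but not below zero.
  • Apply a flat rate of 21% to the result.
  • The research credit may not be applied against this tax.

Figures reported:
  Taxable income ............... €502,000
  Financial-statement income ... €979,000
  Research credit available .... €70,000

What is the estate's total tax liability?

€205,590

Alternative minimum tax:
  Base (financial-statement income): €979,000
  Exemption: 25% × (€979,000 − €514,000) = €116,250 ≥ €53,000, so the exemption is fully phased out
  Base: €979,000 − €0 = €979,000
  €979,000 × 21% = €205,590

Regular tax:
  €133,000 × 11% = €14,630
  €198,000 × 15% = €29,700
  €84,000 × 19% = €15,960
  €87,000 × 29% = €25,230
  → €85,520
  Less research credit €70,000 → €15,520

€205,590 > €15,520, so the alternative minimum tax is the binding amount.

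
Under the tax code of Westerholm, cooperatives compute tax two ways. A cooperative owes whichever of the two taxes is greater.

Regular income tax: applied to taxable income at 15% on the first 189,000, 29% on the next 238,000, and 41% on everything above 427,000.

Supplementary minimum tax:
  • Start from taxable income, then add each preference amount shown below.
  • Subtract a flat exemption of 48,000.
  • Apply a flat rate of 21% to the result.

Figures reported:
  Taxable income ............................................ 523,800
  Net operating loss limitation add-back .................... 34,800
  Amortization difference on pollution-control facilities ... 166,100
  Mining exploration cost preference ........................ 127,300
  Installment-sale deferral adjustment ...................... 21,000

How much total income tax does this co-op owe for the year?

173,250

Supplementary minimum tax:
  Adjusted income: 523,800 + 34,800 + 166,100 + 127,300 + 21,000 = 873,000
  Less exemption 48,000 → base 825,000
  825,000 × 21% = 173,250

Regular income tax:
  189,000 × 15% = 28,350
  238,000 × 29% = 69,020
  96,800 × 41% = 39,688
  → 137,058

173,250 > 137,058, so the supplementary minimum tax is the binding amount.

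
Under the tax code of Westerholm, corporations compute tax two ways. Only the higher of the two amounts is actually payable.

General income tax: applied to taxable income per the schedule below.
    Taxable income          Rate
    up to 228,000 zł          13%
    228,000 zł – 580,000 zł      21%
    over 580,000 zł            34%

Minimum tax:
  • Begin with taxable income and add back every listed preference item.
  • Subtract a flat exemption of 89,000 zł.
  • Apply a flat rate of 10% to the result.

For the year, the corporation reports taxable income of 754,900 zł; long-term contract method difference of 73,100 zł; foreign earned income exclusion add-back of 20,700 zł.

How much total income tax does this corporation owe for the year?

163,026 zł

Minimum tax:
  Adjusted income: 754,900 zł + 73,100 zł + 20,700 zł = 848,700 zł
  Less exemption 89,000 zł → base 759,700 zł
  759,700 zł × 10% = 75,970 zł

General income tax:
  228,000 zł × 13% = 29,640 zł
  352,000 zł × 21% = 73,920 zł
  174,900 zł × 34% = 59,466 zł
  → 163,026 zł

163,026 zł > 75,970 zł, so the general income tax governs.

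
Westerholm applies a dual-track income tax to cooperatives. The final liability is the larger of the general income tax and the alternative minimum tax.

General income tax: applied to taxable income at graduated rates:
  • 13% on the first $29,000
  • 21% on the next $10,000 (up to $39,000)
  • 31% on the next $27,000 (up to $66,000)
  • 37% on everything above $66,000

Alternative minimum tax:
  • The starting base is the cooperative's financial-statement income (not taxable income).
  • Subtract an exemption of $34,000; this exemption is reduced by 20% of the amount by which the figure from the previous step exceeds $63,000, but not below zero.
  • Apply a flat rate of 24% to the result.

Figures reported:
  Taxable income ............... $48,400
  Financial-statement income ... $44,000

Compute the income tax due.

Alternative minimum tax:
  Base (financial-statement income): $44,000
  Exemption: $44,000 ≤ $63,000, so full $34,000 applies
  Base: $44,000 − $34,000 = $10,000
  $10,000 × 24% = $2,400

General income tax:
  $29,000 × 13% = $3,770
  $10,000 × 21% = $2,100
  $9,400 × 31% = $2,914
  → $8,784

$8,784 > $2,400, so the general income tax governs.

$8,784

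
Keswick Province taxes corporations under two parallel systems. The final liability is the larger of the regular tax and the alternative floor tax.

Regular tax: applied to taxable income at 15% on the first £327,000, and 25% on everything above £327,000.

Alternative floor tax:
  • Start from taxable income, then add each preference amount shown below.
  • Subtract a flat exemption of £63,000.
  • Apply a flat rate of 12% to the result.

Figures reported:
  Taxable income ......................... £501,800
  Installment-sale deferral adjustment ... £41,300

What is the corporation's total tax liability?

Alternative floor tax:
  Adjusted income: £501,800 + £41,300 = £543,100
  Less exemption £63,000 → base £480,100
  £480,100 × 12% = £57,612

Regular tax:
  £327,000 × 15% = £49,050
  £174,800 × 25% = £43,700
  → £92,750

£92,750 > £57,612, so the regular tax governs.

£92,750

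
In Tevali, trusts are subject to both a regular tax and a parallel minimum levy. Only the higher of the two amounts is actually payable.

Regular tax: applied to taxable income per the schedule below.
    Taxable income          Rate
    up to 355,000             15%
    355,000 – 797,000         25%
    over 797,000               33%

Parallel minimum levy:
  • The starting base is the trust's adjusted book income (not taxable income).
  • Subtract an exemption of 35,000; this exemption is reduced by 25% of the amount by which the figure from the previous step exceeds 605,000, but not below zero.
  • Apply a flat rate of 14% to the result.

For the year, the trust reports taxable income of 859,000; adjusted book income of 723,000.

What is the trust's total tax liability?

184,210

Parallel minimum levy:
  Base (adjusted book income): 723,000
  Exemption: 35,000 − 25% × (723,000 − 605,000) = 35,000 − 29,500 = 5,500
  Base: 723,000 − 5,500 = 717,500
  717,500 × 14% = 100,450

Regular tax:
  355,000 × 15% = 53,250
  442,000 × 25% = 110,500
  62,000 × 33% = 20,460
  → 184,210

184,210 > 100,450, so the regular tax governs.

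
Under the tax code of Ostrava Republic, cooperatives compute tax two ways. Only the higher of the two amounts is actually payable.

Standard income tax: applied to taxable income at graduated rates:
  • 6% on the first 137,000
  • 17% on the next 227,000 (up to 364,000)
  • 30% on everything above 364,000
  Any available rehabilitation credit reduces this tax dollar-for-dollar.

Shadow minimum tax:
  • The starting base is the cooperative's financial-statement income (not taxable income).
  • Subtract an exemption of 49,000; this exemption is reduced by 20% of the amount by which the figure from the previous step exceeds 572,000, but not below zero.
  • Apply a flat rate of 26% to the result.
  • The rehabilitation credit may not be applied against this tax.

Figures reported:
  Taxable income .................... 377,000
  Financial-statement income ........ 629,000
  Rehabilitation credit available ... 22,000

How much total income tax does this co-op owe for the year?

Shadow minimum tax:
  Base (financial-statement income): 629,000
  Exemption: 49,000 − 20% × (629,000 − 572,000) = 49,000 − 11,400 = 37,600
  Base: 629,000 − 37,600 = 591,400
  591,400 × 26% = 153,764

Standard income tax:
  137,000 × 6% = 8,220
  227,000 × 17% = 38,590
  13,000 × 30% = 3,900
  → 50,710
  Less rehabilitation credit 22,000 → 28,710

153,764 > 28,710, so the shadow minimum tax is the binding amount.

153,764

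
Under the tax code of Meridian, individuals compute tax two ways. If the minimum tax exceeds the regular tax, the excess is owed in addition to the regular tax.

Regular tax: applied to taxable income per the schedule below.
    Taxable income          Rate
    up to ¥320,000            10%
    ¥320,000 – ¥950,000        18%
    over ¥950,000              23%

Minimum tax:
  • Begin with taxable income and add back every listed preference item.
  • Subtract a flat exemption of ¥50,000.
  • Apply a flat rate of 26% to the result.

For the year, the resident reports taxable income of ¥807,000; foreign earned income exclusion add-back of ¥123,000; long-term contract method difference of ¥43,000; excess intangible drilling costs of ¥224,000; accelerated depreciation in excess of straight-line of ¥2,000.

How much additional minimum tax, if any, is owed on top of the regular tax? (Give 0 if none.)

¥179,080

Regular tax:
  ¥320,000 × 10% = ¥32,000
  ¥487,000 × 18% = ¥87,660
  → ¥119,660

Minimum tax:
  Adjusted income: ¥807,000 + ¥123,000 + ¥43,000 + ¥224,000 + ¥2,000 = ¥1,199,000
  Less exemption ¥50,000 → base ¥1,149,000
  ¥1,149,000 × 26% = ¥298,740

Excess of minimum tax over regular tax: ¥298,740 − ¥119,660 = ¥179,080.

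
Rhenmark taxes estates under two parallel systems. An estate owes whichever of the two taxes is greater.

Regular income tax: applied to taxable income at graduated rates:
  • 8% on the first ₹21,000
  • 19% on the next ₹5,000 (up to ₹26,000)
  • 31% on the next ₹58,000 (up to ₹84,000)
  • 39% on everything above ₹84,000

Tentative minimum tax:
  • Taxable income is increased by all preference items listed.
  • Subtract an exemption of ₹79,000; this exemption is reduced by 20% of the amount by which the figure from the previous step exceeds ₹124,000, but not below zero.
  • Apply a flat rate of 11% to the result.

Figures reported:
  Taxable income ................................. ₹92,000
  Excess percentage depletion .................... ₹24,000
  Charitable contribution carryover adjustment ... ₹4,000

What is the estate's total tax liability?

₹23,730

Regular income tax:
  ₹21,000 × 8% = ₹1,680
  ₹5,000 × 19% = ₹950
  ₹58,000 × 31% = ₹17,980
  ₹8,000 × 39% = ₹3,120
  → ₹23,730

Tentative minimum tax:
  Adjusted income: ₹92,000 + ₹24,000 + ₹4,000 = ₹120,000
  Exemption: ₹120,000 ≤ ₹124,000, so full ₹79,000 applies
  Base: ₹120,000 − ₹79,000 = ₹41,000
  ₹41,000 × 11% = ₹4,510

₹23,730 > ₹4,510, so the regular income tax governs.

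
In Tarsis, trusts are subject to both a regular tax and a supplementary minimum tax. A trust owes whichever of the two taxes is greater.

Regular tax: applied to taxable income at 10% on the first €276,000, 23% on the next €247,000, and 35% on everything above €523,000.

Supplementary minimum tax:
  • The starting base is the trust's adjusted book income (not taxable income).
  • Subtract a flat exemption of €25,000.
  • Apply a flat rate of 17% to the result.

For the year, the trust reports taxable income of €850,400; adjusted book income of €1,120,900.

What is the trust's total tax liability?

€199,000

Regular tax:
  €276,000 × 10% = €27,600
  €247,000 × 23% = €56,810
  €327,400 × 35% = €114,590
  → €199,000

Supplementary minimum tax:
  Base (adjusted book income): €1,120,900
  Less exemption €25,000 → base €1,095,900
  €1,095,900 × 17% = €186,303

€199,000 > €186,303, so the regular tax governs.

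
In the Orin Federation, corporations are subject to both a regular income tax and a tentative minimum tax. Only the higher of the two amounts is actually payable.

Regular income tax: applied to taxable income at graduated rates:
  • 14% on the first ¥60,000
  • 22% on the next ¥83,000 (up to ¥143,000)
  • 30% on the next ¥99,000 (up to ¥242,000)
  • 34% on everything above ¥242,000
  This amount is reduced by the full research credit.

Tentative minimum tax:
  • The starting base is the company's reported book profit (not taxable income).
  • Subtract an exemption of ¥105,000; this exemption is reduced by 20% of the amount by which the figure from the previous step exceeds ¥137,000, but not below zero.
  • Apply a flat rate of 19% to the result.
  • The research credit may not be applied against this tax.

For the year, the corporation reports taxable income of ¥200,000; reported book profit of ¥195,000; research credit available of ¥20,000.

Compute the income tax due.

¥23,760

Regular income tax:
  ¥60,000 × 14% = ¥8,400
  ¥83,000 × 22% = ¥18,260
  ¥57,000 × 30% = ¥17,100
  → ¥43,760
  Less research credit ¥20,000 → ¥23,760

Tentative minimum tax:
  Base (reported book profit): ¥195,000
  Exemption: ¥105,000 − 20% × (¥195,000 − ¥137,000) = ¥105,000 − ¥11,600 = ¥93,400
  Base: ¥195,000 − ¥93,400 = ¥101,600
  ¥101,600 × 19% = ¥19,304

¥23,760 > ¥19,304, so the regular income tax governs.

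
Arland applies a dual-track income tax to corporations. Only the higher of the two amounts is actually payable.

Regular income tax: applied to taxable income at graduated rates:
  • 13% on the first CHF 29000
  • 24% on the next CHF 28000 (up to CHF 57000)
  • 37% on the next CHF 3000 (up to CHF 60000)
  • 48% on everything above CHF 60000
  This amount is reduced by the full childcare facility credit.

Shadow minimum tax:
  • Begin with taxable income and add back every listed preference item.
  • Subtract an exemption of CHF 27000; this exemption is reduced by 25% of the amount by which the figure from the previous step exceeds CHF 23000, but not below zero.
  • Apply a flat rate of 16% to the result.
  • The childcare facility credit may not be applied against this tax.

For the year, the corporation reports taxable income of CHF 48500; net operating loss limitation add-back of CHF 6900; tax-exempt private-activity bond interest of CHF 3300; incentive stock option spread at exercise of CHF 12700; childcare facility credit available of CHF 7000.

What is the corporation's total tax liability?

Regular income tax:
  CHF 29000 × 13% = CHF 3770
  CHF 19500 × 24% = CHF 4680
  → CHF 8450
  Less childcare facility credit CHF 7000 → CHF 1450

Shadow minimum tax:
  Adjusted income: CHF 48500 + CHF 6900 + CHF 3300 + CHF 12700 = CHF 71400
  Exemption: CHF 27000 − 25% × (CHF 71400 − CHF 23000) = CHF 27000 − CHF 12100 = CHF 14900
  Base: CHF 71400 − CHF 14900 = CHF 56500
  CHF 56500 × 16% = CHF 9040

CHF 9040 > CHF 1450, so the shadow minimum tax is the binding amount.

CHF 9040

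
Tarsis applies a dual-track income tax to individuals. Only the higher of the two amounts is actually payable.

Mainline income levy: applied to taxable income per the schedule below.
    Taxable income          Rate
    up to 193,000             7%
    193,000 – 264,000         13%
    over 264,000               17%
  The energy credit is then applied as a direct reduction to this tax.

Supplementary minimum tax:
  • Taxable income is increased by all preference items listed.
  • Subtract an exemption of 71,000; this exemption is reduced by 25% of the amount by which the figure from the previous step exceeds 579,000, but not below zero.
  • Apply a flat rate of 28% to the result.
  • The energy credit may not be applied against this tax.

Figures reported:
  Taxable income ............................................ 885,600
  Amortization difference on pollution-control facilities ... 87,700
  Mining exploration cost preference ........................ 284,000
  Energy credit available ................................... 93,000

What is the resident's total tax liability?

Supplementary minimum tax:
  Adjusted income: 885,600 + 87,700 + 284,000 = 1,257,300
  Exemption: 25% × (1,257,300 − 579,000) = 169,575 ≥ 71,000, so the exemption is fully phased out
  Base: 1,257,300 − 0 = 1,257,300
  1,257,300 × 28% = 352,044

Mainline income levy:
  193,000 × 7% = 13,510
  71,000 × 13% = 9,230
  621,600 × 17% = 105,672
  → 128,412
  Less energy credit 93,000 → 35,412

352,044 > 35,412, so the supplementary minimum tax is the binding amount.

352,044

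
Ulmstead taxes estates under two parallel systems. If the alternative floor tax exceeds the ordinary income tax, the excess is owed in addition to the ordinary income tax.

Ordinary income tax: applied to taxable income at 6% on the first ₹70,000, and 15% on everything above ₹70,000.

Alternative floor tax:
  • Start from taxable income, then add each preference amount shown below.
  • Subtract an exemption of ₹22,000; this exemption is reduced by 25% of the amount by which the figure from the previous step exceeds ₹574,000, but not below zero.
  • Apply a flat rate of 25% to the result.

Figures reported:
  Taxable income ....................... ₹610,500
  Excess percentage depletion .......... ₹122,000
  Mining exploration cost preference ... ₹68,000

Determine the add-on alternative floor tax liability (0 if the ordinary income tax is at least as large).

Alternative floor tax:
  Adjusted income: ₹610,500 + ₹122,000 + ₹68,000 = ₹800,500
  Exemption: 25% × (₹800,500 − ₹574,000) = ₹56,625 ≥ ₹22,000, so the exemption is fully phased out
  Base: ₹800,500 − ₹0 = ₹800,500
  ₹800,500 × 25% = ₹200,125

Ordinary income tax:
  ₹70,000 × 6% = ₹4,200
  ₹540,500 × 15% = ₹81,075
  → ₹85,275

Excess of alternative floor tax over ordinary income tax: ₹200,125 − ₹85,275 = ₹114,850.

₹114,850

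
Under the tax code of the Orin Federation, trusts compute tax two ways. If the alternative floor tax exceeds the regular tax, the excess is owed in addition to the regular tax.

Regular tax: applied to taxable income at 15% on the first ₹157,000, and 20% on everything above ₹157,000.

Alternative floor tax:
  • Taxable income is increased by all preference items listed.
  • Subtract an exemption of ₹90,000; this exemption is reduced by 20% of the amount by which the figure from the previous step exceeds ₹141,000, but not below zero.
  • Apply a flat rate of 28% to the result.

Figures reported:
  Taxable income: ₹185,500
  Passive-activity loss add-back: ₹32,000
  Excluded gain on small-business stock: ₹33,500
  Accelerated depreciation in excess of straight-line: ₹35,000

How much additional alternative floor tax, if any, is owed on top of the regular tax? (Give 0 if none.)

Regular tax:
  ₹157,000 × 15% = ₹23,550
  ₹28,500 × 20% = ₹5,700
  → ₹29,250

Alternative floor tax:
  Adjusted income: ₹185,500 + ₹32,000 + ₹33,500 + ₹35,000 = ₹286,000
  Exemption: ₹90,000 − 20% × (₹286,000 − ₹141,000) = ₹90,000 − ₹29,000 = ₹61,000
  Base: ₹286,000 − ₹61,000 = ₹225,000
  ₹225,000 × 28% = ₹63,000

Excess of alternative floor tax over regular tax: ₹63,000 − ₹29,250 = ₹33,750.

₹33,750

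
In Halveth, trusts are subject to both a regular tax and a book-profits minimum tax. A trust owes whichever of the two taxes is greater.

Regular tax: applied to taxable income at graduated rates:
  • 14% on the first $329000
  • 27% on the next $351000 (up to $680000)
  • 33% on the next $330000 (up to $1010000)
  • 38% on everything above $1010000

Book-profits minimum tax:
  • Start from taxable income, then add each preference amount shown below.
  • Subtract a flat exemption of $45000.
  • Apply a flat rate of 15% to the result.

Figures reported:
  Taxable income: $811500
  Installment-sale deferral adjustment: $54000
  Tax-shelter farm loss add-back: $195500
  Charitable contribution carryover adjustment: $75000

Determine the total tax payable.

Book-profits minimum tax:
  Adjusted income: $811500 + $54000 + $195500 + $75000 = $1136000
  Less exemption $45000 → base $1091000
  $1091000 × 15% = $163650

Regular tax:
  $329000 × 14% = $46060
  $351000 × 27% = $94770
  $131500 × 33% = $43395
  → $184225

$184225 > $163650, so the regular tax governs.

$184225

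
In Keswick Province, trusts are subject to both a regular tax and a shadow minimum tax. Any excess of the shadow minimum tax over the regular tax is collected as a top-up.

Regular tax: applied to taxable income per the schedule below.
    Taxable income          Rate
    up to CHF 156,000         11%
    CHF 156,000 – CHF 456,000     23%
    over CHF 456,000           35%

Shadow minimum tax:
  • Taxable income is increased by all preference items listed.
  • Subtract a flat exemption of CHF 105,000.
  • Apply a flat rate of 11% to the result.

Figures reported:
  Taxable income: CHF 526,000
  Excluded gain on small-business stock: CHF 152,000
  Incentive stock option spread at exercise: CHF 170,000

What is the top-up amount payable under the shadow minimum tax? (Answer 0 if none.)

CHF 0

Shadow minimum tax:
  Adjusted income: CHF 526,000 + CHF 152,000 + CHF 170,000 = CHF 848,000
  Less exemption CHF 105,000 → base CHF 743,000
  CHF 743,000 × 11% = CHF 81,730

Regular tax:
  CHF 156,000 × 11% = CHF 17,160
  CHF 300,000 × 23% = CHF 69,000
  CHF 70,000 × 35% = CHF 24,500
  → CHF 110,660

CHF 81,730 ≤ CHF 110,660, so no add-on is due.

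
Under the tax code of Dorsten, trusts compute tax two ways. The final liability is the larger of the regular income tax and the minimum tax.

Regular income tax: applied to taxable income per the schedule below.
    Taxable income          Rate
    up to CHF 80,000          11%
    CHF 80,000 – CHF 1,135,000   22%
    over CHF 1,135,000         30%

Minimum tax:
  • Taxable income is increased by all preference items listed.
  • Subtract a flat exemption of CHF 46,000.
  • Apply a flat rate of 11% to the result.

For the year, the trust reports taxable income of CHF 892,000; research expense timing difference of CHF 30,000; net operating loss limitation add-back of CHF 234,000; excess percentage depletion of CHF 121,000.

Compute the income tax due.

Regular income tax:
  CHF 80,000 × 11% = CHF 8,800
  CHF 812,000 × 22% = CHF 178,640
  → CHF 187,440

Minimum tax:
  Adjusted income: CHF 892,000 + CHF 30,000 + CHF 234,000 + CHF 121,000 = CHF 1,277,000
  Less exemption CHF 46,000 → base CHF 1,231,000
  CHF 1,231,000 × 11% = CHF 135,410

CHF 187,440 > CHF 135,410, so the regular income tax governs.

CHF 187,440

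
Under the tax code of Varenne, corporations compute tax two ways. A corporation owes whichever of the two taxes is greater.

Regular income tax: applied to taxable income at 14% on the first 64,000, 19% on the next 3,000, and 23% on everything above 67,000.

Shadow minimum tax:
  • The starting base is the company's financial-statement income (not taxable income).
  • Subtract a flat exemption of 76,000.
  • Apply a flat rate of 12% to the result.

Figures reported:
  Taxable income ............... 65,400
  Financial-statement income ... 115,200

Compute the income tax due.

9,226

Regular income tax:
  64,000 × 14% = 8,960
  1,400 × 19% = 266
  → 9,226

Shadow minimum tax:
  Base (financial-statement income): 115,200
  Less exemption 76,000 → base 39,200
  39,200 × 12% = 4,704

9,226 > 4,704, so the regular income tax governs.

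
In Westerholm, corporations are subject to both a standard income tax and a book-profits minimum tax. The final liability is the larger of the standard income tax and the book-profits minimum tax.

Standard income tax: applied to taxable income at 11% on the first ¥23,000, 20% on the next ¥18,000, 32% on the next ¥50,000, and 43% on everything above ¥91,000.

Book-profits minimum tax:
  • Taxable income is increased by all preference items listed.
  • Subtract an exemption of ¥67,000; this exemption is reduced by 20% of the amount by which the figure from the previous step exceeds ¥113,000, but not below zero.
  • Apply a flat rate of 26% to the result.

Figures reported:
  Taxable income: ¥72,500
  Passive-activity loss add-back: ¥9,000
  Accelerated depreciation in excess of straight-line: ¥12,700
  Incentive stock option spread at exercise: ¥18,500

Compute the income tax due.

¥16,210

Book-profits minimum tax:
  Adjusted income: ¥72,500 + ¥9,000 + ¥12,700 + ¥18,500 = ¥112,700
  Exemption: ¥112,700 ≤ ¥113,000, so full ¥67,000 applies
  Base: ¥112,700 − ¥67,000 = ¥45,700
  ¥45,700 × 26% = ¥11,882

Standard income tax:
  ¥23,000 × 11% = ¥2,530
  ¥18,000 × 20% = ¥3,600
  ¥31,500 × 32% = ¥10,080
  → ¥16,210

¥16,210 > ¥11,882, so the standard income tax governs.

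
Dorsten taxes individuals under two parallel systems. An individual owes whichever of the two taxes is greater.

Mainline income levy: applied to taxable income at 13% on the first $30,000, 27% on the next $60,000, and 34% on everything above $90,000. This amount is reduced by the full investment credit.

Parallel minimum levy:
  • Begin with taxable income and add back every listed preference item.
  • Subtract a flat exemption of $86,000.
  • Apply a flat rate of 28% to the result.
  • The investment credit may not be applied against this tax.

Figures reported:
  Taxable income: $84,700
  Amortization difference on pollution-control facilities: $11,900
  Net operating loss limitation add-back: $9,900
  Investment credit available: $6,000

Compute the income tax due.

$12,669

Parallel minimum levy:
  Adjusted income: $84,700 + $11,900 + $9,900 = $106,500
  Less exemption $86,000 → base $20,500
  $20,500 × 28% = $5,740

Mainline income levy:
  $30,000 × 13% = $3,900
  $54,700 × 27% = $14,769
  → $18,669
  Less investment credit $6,000 → $12,669

$12,669 > $5,740, so the mainline income levy governs.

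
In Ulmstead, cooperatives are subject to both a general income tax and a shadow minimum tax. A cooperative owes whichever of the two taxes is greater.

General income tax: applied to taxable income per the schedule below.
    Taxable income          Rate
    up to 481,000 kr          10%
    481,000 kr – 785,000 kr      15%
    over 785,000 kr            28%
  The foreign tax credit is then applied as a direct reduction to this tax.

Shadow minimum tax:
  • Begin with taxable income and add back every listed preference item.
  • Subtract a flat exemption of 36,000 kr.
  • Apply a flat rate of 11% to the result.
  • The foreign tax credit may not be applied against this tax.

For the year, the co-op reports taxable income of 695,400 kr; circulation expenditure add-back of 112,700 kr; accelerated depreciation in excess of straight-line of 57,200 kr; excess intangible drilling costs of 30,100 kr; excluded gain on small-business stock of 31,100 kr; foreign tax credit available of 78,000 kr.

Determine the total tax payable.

Shadow minimum tax:
  Adjusted income: 695,400 kr + 112,700 kr + 57,200 kr + 30,100 kr + 31,100 kr = 926,500 kr
  Less exemption 36,000 kr → base 890,500 kr
  890,500 kr × 11% = 97,955 kr

General income tax:
  481,000 kr × 10% = 48,100 kr
  214,400 kr × 15% = 32,160 kr
  → 80,260 kr
  Less foreign tax credit 78,000 kr → 2,260 kr

97,955 kr > 2,260 kr, so the shadow minimum tax is the binding amount.

97,955 kr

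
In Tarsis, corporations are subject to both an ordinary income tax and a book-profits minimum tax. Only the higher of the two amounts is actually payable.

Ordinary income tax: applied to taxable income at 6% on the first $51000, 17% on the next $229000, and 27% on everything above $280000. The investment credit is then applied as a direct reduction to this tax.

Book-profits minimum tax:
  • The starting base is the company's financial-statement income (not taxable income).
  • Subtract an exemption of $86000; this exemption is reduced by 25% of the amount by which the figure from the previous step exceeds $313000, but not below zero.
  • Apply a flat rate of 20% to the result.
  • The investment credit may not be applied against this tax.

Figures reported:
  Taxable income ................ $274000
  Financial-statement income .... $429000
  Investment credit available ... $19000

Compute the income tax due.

Book-profits minimum tax:
  Base (financial-statement income): $429000
  Exemption: $86000 − 25% × ($429000 − $313000) = $86000 − $29000 = $57000
  Base: $429000 − $57000 = $372000
  $372000 × 20% = $74400

Ordinary income tax:
  $51000 × 6% = $3060
  $223000 × 17% = $37910
  → $40970
  Less investment credit $19000 → $21970

$74400 > $21970, so the book-profits minimum tax is the binding amount.

$74400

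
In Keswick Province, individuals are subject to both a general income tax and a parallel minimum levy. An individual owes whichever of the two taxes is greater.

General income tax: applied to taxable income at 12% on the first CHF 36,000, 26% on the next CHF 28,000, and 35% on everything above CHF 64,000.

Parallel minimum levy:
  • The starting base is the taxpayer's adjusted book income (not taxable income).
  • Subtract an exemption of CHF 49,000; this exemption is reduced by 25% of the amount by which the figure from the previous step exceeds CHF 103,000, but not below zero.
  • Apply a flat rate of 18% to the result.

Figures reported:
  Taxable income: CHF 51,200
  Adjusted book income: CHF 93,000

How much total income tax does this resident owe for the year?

Parallel minimum levy:
  Base (adjusted book income): CHF 93,000
  Exemption: CHF 93,000 ≤ CHF 103,000, so full CHF 49,000 applies
  Base: CHF 93,000 − CHF 49,000 = CHF 44,000
  CHF 44,000 × 18% = CHF 7,920

General income tax:
  CHF 36,000 × 12% = CHF 4,320
  CHF 15,200 × 26% = CHF 3,952
  → CHF 8,272

CHF 8,272 > CHF 7,920, so the general income tax governs.

CHF 8,272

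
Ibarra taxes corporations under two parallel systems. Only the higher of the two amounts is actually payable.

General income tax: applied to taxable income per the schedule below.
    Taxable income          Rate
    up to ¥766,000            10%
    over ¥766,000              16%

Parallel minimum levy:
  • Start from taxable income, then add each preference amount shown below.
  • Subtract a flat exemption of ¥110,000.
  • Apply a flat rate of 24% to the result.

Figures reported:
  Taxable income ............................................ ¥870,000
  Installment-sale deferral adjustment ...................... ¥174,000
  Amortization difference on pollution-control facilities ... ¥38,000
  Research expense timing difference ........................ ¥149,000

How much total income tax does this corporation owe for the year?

¥269,040

Parallel minimum levy:
  Adjusted income: ¥870,000 + ¥174,000 + ¥38,000 + ¥149,000 = ¥1,231,000
  Less exemption ¥110,000 → base ¥1,121,000
  ¥1,121,000 × 24% = ¥269,040

General income tax:
  ¥766,000 × 10% = ¥76,600
  ¥104,000 × 16% = ¥16,640
  → ¥93,240

¥269,040 > ¥93,240, so the parallel minimum levy is the binding amount.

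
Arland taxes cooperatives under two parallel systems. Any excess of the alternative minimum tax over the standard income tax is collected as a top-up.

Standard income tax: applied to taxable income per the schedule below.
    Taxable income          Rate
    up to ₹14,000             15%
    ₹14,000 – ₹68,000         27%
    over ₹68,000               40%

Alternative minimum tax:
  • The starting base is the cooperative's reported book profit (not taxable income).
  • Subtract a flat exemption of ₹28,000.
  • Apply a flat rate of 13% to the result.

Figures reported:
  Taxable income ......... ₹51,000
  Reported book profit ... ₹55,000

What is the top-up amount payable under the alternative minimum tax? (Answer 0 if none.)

Alternative minimum tax:
  Base (reported book profit): ₹55,000
  Less exemption ₹28,000 → base ₹27,000
  ₹27,000 × 13% = ₹3,510

Standard income tax:
  ₹14,000 × 15% = ₹2,100
  ₹37,000 × 27% = ₹9,990
  → ₹12,090

₹3,510 ≤ ₹12,090, so no add-on is due.

₹0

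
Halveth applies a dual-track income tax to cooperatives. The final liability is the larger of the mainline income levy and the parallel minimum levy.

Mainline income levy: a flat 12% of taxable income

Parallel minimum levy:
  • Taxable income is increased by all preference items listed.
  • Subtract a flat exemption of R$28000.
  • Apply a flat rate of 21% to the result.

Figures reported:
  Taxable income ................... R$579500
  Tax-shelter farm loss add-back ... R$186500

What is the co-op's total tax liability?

R$154980

Parallel minimum levy:
  Adjusted income: R$579500 + R$186500 = R$766000
  Less exemption R$28000 → base R$738000
  R$738000 × 21% = R$154980

Mainline income levy:
  R$579500 × 12% = R$69540

R$154980 > R$69540, so the parallel minimum levy is the binding amount.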